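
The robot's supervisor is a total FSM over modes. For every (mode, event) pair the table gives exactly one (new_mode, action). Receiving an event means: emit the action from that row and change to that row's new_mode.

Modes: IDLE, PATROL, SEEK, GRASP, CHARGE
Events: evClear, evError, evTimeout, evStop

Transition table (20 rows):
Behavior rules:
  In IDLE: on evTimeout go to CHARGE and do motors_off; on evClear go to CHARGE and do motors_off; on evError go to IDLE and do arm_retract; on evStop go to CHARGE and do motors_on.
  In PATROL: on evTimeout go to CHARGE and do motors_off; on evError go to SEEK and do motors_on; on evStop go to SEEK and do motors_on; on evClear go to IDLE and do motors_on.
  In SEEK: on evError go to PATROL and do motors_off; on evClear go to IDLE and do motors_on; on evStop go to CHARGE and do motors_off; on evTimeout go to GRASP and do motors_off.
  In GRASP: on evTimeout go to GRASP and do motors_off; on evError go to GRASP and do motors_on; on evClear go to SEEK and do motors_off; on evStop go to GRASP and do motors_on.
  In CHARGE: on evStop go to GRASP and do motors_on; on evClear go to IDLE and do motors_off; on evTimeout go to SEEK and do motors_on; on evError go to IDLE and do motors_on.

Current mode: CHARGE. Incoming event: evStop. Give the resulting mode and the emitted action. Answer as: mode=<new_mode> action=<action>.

mode=GRASP action=motors_on

current mode = CHARGE; filter table to that mode:
  (CHARGE, evStop) → (GRASP, motors_on)  ← event matches
  (CHARGE, evClear) → (IDLE, motors_off)
  (CHARGE, evTimeout) → (SEEK, motors_on)
  (CHARGE, evError) → (IDLE, motors_on)
event = evStop selects (GRASP, motors_on)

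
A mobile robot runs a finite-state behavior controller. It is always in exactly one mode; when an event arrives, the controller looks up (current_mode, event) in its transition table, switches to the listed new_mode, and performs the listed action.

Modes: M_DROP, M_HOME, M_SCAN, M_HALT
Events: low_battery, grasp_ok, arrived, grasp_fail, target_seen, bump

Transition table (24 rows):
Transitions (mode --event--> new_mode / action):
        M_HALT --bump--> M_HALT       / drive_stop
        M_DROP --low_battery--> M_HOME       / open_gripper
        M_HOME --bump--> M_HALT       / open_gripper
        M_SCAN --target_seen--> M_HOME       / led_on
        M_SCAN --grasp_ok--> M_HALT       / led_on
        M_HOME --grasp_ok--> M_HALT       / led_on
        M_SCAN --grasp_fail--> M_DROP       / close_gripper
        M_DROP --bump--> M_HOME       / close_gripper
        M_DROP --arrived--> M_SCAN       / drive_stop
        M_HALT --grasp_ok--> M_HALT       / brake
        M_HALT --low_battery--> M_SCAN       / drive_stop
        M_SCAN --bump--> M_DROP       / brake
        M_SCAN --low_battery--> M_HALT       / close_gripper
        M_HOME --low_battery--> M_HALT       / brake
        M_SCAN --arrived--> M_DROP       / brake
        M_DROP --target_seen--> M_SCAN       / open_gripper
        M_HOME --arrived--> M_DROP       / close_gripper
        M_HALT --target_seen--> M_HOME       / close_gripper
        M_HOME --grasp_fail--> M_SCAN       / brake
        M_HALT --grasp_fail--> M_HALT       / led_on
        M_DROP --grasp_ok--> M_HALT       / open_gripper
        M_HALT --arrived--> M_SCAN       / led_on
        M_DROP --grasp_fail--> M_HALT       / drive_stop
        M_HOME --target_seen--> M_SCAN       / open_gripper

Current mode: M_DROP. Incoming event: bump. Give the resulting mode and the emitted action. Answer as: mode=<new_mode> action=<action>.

mode=M_HOME action=close_gripper

current mode = M_DROP; filter table to that mode:
  (M_DROP, low_battery) → (M_HOME, open_gripper)
  (M_DROP, bump) → (M_HOME, close_gripper)  ← event matches
  (M_DROP, arrived) → (M_SCAN, drive_stop)
  (M_DROP, target_seen) → (M_SCAN, open_gripper)
  (M_DROP, grasp_ok) → (M_HALT, open_gripper)
  (M_DROP, grasp_fail) → (M_HALT, drive_stop)
event = bump selects (M_HOME, close_gripper)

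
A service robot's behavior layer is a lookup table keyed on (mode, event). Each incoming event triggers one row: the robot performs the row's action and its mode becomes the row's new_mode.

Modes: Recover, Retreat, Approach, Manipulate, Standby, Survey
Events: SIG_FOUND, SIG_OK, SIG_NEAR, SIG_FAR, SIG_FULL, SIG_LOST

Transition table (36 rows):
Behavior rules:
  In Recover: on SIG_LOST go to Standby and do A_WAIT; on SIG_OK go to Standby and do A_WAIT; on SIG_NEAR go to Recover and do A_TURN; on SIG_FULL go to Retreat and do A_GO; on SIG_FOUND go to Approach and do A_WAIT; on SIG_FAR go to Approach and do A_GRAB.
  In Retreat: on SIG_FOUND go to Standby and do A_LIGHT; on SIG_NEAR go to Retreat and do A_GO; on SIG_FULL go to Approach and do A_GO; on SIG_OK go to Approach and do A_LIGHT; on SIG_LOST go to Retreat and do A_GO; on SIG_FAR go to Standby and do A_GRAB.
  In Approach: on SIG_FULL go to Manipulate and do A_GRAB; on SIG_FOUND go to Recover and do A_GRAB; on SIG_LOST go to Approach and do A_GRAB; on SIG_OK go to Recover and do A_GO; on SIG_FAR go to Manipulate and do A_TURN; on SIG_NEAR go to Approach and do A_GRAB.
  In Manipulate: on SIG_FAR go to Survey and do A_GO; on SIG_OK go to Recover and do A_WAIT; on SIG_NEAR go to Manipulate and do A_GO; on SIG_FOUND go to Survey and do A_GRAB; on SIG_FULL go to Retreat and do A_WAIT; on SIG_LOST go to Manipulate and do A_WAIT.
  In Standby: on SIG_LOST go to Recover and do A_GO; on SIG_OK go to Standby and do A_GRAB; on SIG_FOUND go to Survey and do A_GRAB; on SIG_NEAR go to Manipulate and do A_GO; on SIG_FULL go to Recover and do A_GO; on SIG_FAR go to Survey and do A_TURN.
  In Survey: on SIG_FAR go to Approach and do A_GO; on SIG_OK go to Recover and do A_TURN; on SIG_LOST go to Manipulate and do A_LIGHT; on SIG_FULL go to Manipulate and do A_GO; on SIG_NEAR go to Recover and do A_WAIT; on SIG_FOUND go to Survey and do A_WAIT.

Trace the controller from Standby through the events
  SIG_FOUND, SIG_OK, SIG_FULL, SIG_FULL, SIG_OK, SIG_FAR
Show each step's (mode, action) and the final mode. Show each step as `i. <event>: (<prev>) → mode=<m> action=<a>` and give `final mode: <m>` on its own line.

1. SIG_FOUND: (Standby) → mode=Survey action=A_GRAB
2. SIG_OK: (Survey) → mode=Recover action=A_TURN
3. SIG_FULL: (Recover) → mode=Retreat action=A_GO
4. SIG_FULL: (Retreat) → mode=Approach action=A_GO
5. SIG_OK: (Approach) → mode=Recover action=A_GO
6. SIG_FAR: (Recover) → mode=Approach action=A_GRAB

final mode: Approach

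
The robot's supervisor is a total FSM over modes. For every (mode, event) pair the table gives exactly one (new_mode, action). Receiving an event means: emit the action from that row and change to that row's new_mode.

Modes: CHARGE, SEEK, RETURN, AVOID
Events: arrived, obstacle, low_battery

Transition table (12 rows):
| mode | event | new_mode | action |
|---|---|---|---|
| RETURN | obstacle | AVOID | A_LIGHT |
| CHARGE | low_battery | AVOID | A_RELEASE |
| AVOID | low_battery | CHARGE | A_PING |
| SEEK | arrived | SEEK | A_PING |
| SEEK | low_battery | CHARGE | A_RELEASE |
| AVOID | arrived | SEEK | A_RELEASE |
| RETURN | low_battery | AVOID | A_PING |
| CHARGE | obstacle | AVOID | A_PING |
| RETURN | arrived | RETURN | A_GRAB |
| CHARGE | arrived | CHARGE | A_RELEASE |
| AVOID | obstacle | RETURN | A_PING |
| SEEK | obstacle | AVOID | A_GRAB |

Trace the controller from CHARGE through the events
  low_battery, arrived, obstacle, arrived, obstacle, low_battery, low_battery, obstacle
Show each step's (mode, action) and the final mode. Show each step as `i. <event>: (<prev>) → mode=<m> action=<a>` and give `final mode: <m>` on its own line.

1. low_battery: (CHARGE) → mode=AVOID action=A_RELEASE
2. arrived: (AVOID) → mode=SEEK action=A_RELEASE
3. obstacle: (SEEK) → mode=AVOID action=A_GRAB
4. arrived: (AVOID) → mode=SEEK action=A_RELEASE
5. obstacle: (SEEK) → mode=AVOID action=A_GRAB
6. low_battery: (AVOID) → mode=CHARGE action=A_PING
7. low_battery: (CHARGE) → mode=AVOID action=A_RELEASE
8. obstacle: (AVOID) → mode=RETURN action=A_PING

final mode: RETURN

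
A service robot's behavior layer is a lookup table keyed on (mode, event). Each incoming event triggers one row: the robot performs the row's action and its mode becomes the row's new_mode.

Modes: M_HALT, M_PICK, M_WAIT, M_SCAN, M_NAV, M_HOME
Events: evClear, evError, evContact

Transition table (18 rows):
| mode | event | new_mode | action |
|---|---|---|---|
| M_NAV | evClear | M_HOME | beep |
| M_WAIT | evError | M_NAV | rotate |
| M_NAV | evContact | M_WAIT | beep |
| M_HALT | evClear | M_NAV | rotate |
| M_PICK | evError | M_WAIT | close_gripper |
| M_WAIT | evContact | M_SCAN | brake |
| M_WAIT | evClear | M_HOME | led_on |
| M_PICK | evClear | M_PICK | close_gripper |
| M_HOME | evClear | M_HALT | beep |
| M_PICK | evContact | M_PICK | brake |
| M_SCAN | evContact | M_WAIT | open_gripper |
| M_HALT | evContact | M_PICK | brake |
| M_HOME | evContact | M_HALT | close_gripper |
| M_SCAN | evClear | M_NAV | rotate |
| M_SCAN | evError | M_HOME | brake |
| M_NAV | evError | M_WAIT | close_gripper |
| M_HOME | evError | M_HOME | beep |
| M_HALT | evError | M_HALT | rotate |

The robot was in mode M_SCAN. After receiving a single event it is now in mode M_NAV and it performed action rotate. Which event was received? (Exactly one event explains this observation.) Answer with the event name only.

evClear

try evClear: (M_SCAN, evClear) → (M_NAV, rotate)  ← matches
try evError: (M_SCAN, evError) → (M_HOME, brake)
try evContact: (M_SCAN, evContact) → (M_WAIT, open_gripper)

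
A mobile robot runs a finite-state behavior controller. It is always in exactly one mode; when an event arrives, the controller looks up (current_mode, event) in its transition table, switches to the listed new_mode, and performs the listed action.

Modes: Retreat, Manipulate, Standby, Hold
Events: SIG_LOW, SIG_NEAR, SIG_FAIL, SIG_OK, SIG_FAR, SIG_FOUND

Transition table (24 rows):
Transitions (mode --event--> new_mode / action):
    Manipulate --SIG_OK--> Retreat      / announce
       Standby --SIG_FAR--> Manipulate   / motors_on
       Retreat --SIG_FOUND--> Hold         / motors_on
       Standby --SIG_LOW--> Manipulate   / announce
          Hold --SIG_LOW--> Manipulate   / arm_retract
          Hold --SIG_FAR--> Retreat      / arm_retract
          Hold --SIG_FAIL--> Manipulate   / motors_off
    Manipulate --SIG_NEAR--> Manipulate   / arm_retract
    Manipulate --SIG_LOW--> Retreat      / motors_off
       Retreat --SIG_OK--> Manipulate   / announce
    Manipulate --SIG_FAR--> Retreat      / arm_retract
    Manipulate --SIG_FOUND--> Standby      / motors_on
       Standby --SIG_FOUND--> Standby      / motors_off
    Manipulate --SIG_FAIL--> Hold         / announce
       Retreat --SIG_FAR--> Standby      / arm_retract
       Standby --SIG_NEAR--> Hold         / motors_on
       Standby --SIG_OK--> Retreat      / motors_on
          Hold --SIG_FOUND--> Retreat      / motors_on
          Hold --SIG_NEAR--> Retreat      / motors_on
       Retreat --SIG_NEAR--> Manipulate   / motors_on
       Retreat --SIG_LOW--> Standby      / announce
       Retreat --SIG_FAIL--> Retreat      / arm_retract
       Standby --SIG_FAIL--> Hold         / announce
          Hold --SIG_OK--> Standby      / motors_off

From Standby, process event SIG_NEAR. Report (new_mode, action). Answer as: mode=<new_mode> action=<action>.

current mode = Standby; filter table to that mode:
  (Standby, SIG_FAR) → (Manipulate, motors_on)
  (Standby, SIG_LOW) → (Manipulate, announce)
  (Standby, SIG_FOUND) → (Standby, motors_off)
  (Standby, SIG_NEAR) → (Hold, motors_on)  ← event matches
  (Standby, SIG_OK) → (Retreat, motors_on)
  (Standby, SIG_FAIL) → (Hold, announce)
event = SIG_NEAR selects (Hold, motors_on)

mode=Hold action=motors_on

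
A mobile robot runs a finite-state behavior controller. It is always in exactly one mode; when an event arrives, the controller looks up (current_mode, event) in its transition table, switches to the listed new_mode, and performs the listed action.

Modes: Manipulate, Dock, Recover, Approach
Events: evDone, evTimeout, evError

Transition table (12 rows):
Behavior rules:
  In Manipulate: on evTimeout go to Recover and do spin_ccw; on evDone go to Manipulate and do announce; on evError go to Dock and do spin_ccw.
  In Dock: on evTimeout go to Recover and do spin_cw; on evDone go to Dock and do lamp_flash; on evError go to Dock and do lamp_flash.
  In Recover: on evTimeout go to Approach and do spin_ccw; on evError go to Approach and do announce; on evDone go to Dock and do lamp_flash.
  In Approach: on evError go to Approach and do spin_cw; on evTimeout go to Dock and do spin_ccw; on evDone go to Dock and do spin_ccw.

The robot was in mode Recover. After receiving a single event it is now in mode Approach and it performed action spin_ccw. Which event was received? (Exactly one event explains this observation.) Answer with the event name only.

try evDone: (Recover, evDone) → (Dock, lamp_flash)
try evTimeout: (Recover, evTimeout) → (Approach, spin_ccw)  ← matches
try evError: (Recover, evError) → (Approach, announce)

evTimeout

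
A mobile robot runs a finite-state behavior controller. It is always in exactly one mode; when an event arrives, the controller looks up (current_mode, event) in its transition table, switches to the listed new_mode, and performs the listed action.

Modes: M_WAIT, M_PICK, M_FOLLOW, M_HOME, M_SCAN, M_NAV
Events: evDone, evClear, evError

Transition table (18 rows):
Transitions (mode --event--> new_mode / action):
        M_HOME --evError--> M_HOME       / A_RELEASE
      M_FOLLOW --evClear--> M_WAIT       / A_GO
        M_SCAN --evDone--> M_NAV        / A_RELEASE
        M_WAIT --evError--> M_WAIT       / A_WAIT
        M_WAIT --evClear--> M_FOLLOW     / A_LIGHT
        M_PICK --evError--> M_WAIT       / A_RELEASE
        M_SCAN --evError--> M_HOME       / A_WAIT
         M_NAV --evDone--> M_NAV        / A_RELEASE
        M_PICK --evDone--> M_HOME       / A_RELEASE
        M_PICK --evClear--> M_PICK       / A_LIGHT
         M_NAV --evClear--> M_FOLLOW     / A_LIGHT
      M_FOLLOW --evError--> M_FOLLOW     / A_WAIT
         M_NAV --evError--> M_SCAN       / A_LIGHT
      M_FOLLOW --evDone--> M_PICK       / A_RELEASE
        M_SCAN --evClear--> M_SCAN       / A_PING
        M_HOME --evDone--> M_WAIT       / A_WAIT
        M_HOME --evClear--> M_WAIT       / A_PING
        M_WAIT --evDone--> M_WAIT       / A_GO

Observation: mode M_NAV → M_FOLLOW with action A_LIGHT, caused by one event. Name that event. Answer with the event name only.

try evDone: (M_NAV, evDone) → (M_NAV, A_RELEASE)
try evClear: (M_NAV, evClear) → (M_FOLLOW, A_LIGHT)  ← matches
try evError: (M_NAV, evError) → (M_SCAN, A_LIGHT)

evClear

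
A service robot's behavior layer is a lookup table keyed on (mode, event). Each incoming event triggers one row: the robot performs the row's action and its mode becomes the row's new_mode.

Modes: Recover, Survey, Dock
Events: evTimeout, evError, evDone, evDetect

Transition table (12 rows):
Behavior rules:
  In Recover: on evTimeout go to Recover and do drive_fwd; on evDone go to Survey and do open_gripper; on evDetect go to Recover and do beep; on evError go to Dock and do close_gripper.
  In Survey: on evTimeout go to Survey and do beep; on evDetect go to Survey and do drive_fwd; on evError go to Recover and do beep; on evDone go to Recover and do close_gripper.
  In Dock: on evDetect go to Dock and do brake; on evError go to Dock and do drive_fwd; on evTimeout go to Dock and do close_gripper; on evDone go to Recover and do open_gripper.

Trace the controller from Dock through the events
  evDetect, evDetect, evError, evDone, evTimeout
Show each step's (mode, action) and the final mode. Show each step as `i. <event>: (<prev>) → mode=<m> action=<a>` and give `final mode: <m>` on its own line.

final mode: Recover

1. evDetect: (Dock) → mode=Dock action=brake
2. evDetect: (Dock) → mode=Dock action=brake
3. evError: (Dock) → mode=Dock action=drive_fwd
4. evDone: (Dock) → mode=Recover action=open_gripper
5. evTimeout: (Recover) → mode=Recover action=drive_fwd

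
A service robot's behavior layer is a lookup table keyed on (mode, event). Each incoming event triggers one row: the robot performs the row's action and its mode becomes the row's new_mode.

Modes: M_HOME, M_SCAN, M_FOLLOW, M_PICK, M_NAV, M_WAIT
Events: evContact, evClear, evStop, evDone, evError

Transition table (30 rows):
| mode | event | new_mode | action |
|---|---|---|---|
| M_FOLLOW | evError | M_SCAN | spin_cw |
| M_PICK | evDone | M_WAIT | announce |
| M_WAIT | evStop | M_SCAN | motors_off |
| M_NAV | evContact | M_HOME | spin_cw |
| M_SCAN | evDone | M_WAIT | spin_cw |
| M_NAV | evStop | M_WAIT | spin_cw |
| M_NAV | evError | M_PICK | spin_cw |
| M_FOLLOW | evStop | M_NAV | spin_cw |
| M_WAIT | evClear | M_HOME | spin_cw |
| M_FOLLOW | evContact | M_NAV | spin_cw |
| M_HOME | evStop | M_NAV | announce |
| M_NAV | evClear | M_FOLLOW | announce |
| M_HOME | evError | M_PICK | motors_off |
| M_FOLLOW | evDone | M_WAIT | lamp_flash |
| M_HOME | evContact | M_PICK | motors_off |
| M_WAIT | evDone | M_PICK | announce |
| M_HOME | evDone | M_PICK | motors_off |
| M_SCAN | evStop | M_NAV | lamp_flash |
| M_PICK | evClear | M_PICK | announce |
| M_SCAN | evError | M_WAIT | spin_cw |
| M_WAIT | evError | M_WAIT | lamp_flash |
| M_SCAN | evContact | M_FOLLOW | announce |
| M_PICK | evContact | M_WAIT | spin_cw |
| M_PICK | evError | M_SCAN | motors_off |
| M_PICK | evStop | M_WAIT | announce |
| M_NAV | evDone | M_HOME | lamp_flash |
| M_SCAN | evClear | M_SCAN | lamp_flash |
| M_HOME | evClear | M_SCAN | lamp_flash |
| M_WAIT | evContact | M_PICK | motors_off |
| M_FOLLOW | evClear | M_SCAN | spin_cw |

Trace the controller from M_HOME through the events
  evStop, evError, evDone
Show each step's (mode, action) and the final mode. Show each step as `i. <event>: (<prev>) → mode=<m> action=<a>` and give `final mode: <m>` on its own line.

final mode: M_WAIT

1. evStop: (M_HOME) → mode=M_NAV action=announce
2. evError: (M_NAV) → mode=M_PICK action=spin_cw
3. evDone: (M_PICK) → mode=M_WAIT action=announce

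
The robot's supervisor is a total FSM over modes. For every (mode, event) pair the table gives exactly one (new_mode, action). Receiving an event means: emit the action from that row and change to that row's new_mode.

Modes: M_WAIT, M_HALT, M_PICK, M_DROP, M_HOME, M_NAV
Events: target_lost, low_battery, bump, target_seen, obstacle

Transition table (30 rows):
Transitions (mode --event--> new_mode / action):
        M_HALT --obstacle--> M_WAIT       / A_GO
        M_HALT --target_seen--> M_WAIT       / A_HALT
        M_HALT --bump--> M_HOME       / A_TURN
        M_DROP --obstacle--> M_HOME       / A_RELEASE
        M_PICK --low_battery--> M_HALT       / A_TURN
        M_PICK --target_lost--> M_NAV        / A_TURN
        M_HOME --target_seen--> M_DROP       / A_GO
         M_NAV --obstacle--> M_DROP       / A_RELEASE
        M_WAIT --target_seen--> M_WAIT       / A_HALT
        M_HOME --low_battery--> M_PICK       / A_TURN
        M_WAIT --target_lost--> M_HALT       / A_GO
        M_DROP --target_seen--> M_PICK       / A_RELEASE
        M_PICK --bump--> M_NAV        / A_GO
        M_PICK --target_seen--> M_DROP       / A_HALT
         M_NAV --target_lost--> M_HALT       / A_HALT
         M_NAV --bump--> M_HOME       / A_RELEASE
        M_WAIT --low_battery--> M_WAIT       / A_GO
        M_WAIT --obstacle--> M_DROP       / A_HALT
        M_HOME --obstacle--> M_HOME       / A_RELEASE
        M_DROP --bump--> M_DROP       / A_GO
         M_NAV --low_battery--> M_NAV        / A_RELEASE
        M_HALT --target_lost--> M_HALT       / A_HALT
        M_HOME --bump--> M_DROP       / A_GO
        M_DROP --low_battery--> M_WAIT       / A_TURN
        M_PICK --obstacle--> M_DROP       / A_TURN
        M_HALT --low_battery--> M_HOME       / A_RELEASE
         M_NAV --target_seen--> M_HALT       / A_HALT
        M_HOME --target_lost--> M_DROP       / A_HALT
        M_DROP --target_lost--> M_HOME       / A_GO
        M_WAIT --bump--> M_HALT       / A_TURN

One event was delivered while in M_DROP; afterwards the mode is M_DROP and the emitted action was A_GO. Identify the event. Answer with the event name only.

bump

try target_lost: (M_DROP, target_lost) → (M_HOME, A_GO)
try low_battery: (M_DROP, low_battery) → (M_WAIT, A_TURN)
try bump: (M_DROP, bump) → (M_DROP, A_GO)  ← matches
try target_seen: (M_DROP, target_seen) → (M_PICK, A_RELEASE)
try obstacle: (M_DROP, obstacle) → (M_HOME, A_RELEASE)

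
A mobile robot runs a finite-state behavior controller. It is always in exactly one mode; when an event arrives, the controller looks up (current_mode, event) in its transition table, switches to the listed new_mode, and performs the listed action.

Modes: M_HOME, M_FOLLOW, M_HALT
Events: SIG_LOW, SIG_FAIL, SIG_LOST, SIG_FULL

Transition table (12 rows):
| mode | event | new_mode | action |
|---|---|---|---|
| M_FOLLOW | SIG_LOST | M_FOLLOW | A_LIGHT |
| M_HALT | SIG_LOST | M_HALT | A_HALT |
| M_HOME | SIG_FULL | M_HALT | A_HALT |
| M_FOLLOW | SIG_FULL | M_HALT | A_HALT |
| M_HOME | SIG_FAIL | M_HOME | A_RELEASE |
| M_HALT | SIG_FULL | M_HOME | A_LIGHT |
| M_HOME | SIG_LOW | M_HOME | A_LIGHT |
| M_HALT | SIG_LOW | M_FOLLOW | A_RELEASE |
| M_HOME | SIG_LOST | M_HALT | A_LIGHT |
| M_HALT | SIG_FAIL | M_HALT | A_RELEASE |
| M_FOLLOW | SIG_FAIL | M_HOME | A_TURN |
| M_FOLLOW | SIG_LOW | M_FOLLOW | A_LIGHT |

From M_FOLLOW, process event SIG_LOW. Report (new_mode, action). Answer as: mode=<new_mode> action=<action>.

mode=M_FOLLOW action=A_LIGHT

current mode = M_FOLLOW; filter table to that mode:
  (M_FOLLOW, SIG_LOST) → (M_FOLLOW, A_LIGHT)
  (M_FOLLOW, SIG_FULL) → (M_HALT, A_HALT)
  (M_FOLLOW, SIG_FAIL) → (M_HOME, A_TURN)
  (M_FOLLOW, SIG_LOW) → (M_FOLLOW, A_LIGHT)  ← event matches
event = SIG_LOW selects (M_FOLLOW, A_LIGHT)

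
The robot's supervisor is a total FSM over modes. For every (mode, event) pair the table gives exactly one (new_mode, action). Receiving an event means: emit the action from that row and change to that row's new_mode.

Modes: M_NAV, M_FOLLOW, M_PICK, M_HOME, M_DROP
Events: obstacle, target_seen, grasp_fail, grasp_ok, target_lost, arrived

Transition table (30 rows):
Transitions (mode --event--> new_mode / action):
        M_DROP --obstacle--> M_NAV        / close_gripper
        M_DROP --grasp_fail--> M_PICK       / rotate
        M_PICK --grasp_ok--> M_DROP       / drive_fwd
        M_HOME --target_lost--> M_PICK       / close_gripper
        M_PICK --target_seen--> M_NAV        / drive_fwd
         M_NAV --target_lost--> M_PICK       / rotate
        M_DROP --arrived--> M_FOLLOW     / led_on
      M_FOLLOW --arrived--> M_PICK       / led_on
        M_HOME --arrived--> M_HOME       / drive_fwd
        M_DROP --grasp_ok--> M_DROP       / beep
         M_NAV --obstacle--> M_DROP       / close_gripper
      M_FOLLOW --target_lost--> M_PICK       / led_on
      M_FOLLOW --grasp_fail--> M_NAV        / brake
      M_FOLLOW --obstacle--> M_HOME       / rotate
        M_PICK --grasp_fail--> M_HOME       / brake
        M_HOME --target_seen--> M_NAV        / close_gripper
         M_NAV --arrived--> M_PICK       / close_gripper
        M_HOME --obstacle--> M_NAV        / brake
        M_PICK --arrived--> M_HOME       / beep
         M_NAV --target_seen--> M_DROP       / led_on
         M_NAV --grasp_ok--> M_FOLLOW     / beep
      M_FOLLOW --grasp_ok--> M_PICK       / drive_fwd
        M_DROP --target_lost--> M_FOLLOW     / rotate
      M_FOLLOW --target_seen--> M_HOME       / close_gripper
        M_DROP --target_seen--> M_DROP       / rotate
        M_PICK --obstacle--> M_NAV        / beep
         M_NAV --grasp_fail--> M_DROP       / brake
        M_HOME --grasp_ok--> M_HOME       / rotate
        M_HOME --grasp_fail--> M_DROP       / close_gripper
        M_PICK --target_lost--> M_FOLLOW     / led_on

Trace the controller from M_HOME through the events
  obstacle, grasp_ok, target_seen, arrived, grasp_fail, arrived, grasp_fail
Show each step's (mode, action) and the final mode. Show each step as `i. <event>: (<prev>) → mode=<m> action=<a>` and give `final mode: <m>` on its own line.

1. obstacle: (M_HOME) → mode=M_NAV action=brake
2. grasp_ok: (M_NAV) → mode=M_FOLLOW action=beep
3. target_seen: (M_FOLLOW) → mode=M_HOME action=close_gripper
4. arrived: (M_HOME) → mode=M_HOME action=drive_fwd
5. grasp_fail: (M_HOME) → mode=M_DROP action=close_gripper
6. arrived: (M_DROP) → mode=M_FOLLOW action=led_on
7. grasp_fail: (M_FOLLOW) → mode=M_NAV action=brake

final mode: M_NAV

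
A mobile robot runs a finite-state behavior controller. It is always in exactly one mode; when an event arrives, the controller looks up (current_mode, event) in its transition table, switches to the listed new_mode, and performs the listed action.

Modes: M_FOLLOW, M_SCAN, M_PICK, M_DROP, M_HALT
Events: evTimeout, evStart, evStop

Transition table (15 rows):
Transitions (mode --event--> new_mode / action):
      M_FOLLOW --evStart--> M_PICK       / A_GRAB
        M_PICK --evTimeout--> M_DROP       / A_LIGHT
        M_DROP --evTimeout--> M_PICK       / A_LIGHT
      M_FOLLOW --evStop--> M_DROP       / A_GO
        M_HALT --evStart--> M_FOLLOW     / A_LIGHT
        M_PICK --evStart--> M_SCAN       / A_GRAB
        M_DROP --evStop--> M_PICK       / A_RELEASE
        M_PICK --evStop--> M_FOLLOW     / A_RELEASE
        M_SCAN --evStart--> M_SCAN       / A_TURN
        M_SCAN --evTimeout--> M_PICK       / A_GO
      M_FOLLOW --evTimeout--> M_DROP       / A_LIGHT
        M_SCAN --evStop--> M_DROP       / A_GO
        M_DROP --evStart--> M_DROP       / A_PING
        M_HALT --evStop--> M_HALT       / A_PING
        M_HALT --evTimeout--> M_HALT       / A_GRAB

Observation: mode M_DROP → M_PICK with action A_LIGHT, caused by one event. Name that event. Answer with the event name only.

try evTimeout: (M_DROP, evTimeout) → (M_PICK, A_LIGHT)  ← matches
try evStart: (M_DROP, evStart) → (M_DROP, A_PING)
try evStop: (M_DROP, evStop) → (M_PICK, A_RELEASE)

evTimeout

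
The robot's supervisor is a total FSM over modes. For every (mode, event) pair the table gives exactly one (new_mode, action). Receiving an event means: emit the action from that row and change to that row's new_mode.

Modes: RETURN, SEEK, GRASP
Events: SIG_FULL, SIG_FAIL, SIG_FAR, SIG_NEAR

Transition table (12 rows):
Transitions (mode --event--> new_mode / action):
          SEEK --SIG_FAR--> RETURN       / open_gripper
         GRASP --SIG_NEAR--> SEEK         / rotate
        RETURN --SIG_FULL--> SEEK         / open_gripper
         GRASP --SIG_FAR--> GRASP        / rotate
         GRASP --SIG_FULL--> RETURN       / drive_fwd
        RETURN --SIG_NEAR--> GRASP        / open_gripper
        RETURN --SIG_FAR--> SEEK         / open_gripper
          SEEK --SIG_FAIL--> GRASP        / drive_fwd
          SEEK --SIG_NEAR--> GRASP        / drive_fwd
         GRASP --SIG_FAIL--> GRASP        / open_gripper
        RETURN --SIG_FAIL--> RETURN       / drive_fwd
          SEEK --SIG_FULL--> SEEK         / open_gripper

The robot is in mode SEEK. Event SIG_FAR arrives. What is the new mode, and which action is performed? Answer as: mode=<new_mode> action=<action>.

mode=RETURN action=open_gripper

current mode = SEEK; filter table to that mode:
  (SEEK, SIG_FAR) → (RETURN, open_gripper)  ← event matches
  (SEEK, SIG_FAIL) → (GRASP, drive_fwd)
  (SEEK, SIG_NEAR) → (GRASP, drive_fwd)
  (SEEK, SIG_FULL) → (SEEK, open_gripper)
event = SIG_FAR selects (RETURN, open_gripper)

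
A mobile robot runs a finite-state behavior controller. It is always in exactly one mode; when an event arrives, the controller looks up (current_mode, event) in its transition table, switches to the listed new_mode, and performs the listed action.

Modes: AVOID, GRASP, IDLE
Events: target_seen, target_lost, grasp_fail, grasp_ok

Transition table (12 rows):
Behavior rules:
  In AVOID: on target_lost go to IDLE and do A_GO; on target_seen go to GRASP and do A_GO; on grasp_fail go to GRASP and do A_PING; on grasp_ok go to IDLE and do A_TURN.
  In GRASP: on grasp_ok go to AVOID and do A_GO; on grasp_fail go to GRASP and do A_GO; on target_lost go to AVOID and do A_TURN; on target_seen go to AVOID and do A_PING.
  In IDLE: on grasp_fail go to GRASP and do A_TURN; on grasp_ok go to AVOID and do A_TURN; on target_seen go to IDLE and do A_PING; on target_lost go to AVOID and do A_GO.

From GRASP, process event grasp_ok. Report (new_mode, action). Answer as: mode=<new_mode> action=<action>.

current mode = GRASP; filter table to that mode:
  (GRASP, grasp_ok) → (AVOID, A_GO)  ← event matches
  (GRASP, grasp_fail) → (GRASP, A_GO)
  (GRASP, target_lost) → (AVOID, A_TURN)
  (GRASP, target_seen) → (AVOID, A_PING)
event = grasp_ok selects (AVOID, A_GO)

mode=AVOID action=A_GO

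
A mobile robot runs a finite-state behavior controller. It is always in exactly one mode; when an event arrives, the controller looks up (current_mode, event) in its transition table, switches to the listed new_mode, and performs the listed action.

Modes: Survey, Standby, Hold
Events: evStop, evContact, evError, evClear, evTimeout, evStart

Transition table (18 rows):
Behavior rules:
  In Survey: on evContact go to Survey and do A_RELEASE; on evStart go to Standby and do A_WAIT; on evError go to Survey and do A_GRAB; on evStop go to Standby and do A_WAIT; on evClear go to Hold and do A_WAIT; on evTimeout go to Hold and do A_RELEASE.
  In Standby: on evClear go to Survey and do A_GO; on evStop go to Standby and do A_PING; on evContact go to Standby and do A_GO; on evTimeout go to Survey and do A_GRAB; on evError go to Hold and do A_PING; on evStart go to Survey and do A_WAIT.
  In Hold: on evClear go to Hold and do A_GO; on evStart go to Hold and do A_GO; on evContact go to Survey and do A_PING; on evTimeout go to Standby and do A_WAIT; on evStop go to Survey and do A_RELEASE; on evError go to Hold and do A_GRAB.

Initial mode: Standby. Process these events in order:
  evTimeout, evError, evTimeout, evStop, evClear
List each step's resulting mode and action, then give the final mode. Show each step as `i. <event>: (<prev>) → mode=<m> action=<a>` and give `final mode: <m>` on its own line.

final mode: Hold

1. evTimeout: (Standby) → mode=Survey action=A_GRAB
2. evError: (Survey) → mode=Survey action=A_GRAB
3. evTimeout: (Survey) → mode=Hold action=A_RELEASE
4. evStop: (Hold) → mode=Survey action=A_RELEASE
5. evClear: (Survey) → mode=Hold action=A_WAIT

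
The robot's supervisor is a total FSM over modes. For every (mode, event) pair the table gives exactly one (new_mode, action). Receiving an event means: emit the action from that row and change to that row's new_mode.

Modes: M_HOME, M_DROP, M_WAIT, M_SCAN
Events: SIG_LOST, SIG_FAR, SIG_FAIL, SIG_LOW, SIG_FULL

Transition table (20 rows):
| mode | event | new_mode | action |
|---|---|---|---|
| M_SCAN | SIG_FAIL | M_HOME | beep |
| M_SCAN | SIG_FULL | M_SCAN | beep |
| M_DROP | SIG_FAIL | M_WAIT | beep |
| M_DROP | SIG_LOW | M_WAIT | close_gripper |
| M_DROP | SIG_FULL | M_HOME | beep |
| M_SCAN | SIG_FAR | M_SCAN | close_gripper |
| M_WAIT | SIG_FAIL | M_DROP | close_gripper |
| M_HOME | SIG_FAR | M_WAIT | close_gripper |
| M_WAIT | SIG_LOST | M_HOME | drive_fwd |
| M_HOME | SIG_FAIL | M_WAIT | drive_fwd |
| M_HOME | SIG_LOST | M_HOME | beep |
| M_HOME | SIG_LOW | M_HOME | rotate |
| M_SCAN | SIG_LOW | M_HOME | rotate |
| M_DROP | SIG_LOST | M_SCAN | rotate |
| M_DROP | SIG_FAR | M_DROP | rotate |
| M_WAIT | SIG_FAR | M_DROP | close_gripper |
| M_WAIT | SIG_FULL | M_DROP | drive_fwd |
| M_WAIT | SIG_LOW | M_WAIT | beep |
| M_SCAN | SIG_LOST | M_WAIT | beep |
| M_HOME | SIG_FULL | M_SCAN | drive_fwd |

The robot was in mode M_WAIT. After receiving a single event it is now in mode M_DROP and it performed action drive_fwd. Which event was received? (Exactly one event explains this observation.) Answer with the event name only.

try SIG_LOST: (M_WAIT, SIG_LOST) → (M_HOME, drive_fwd)
try SIG_FAR: (M_WAIT, SIG_FAR) → (M_DROP, close_gripper)
try SIG_FAIL: (M_WAIT, SIG_FAIL) → (M_DROP, close_gripper)
try SIG_LOW: (M_WAIT, SIG_LOW) → (M_WAIT, beep)
try SIG_FULL: (M_WAIT, SIG_FULL) → (M_DROP, drive_fwd)  ← matches

SIG_FULL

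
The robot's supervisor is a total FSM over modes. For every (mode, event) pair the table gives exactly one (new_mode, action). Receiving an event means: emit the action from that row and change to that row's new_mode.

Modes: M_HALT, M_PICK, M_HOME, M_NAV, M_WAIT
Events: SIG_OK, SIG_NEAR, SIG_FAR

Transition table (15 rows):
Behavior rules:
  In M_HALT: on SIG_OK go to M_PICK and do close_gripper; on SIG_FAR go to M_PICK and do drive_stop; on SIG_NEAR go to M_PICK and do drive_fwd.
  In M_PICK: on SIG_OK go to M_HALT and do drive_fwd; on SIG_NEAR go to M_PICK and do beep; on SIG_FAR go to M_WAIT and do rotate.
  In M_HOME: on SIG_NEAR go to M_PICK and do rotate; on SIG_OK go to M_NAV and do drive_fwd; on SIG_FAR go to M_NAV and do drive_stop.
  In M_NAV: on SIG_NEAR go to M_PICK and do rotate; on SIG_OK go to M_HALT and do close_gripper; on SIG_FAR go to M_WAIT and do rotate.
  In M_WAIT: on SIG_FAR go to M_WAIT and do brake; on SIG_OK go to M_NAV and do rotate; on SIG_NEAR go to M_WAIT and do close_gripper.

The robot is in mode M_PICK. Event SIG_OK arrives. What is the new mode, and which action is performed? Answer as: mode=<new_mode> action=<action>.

current mode = M_PICK; filter table to that mode:
  (M_PICK, SIG_OK) → (M_HALT, drive_fwd)  ← event matches
  (M_PICK, SIG_NEAR) → (M_PICK, beep)
  (M_PICK, SIG_FAR) → (M_WAIT, rotate)
event = SIG_OK selects (M_HALT, drive_fwd)

mode=M_HALT action=drive_fwd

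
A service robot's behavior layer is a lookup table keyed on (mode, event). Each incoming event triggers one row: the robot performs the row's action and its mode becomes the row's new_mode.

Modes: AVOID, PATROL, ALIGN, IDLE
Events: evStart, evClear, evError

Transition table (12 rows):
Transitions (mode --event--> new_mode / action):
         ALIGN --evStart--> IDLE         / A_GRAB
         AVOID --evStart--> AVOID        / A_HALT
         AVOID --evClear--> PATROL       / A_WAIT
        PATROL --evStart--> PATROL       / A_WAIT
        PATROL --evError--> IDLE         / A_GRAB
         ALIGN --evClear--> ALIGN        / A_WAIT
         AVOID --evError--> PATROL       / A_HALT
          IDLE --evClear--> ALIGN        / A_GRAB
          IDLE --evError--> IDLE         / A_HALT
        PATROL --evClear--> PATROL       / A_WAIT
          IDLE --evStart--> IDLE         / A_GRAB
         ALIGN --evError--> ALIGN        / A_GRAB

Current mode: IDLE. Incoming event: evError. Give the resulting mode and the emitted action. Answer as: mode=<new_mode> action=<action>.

current mode = IDLE; filter table to that mode:
  (IDLE, evClear) → (ALIGN, A_GRAB)
  (IDLE, evError) → (IDLE, A_HALT)  ← event matches
  (IDLE, evStart) → (IDLE, A_GRAB)
event = evError selects (IDLE, A_HALT)

mode=IDLE action=A_HALT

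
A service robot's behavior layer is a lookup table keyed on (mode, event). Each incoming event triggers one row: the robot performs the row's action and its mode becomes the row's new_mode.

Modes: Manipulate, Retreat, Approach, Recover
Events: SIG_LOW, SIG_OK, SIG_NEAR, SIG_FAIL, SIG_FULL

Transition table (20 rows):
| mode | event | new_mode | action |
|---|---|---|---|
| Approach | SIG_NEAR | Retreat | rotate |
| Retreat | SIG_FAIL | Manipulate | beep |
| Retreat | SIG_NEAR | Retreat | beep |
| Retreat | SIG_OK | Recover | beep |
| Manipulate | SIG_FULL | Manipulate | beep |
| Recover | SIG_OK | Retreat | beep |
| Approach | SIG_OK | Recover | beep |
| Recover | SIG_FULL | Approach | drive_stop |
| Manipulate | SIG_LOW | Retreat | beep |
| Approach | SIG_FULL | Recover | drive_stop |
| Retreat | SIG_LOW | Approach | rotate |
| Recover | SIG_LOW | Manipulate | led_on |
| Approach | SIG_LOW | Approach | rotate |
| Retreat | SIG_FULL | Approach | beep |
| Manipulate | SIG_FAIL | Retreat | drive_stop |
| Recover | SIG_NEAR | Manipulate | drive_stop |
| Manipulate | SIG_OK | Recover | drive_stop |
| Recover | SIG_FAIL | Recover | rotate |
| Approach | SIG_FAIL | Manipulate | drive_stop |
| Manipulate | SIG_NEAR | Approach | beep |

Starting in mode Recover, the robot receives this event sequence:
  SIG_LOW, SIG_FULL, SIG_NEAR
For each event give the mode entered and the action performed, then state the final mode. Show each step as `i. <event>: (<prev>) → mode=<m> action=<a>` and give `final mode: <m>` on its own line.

final mode: Approach

1. SIG_LOW: (Recover) → mode=Manipulate action=led_on
2. SIG_FULL: (Manipulate) → mode=Manipulate action=beep
3. SIG_NEAR: (Manipulate) → mode=Approach action=beep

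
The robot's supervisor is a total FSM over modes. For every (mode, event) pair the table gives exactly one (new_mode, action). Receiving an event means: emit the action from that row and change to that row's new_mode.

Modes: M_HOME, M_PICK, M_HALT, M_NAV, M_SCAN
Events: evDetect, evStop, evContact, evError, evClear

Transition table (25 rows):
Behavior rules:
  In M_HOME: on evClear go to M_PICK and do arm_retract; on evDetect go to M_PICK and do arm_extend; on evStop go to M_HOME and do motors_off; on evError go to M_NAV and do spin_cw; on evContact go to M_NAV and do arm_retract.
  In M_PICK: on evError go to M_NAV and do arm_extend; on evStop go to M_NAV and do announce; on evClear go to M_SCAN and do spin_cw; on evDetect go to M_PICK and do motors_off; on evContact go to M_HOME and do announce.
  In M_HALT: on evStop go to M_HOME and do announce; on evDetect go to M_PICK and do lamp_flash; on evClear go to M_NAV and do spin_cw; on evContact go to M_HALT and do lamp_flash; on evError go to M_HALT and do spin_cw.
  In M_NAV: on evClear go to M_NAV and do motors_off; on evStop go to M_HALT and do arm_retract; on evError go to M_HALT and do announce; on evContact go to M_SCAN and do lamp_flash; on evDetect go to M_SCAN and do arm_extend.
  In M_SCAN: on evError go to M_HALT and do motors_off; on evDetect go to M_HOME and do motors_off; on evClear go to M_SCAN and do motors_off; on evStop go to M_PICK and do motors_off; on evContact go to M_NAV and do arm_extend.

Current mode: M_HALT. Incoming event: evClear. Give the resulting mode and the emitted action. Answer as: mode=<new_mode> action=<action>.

mode=M_NAV action=spin_cw

current mode = M_HALT; filter table to that mode:
  (M_HALT, evStop) → (M_HOME, announce)
  (M_HALT, evDetect) → (M_PICK, lamp_flash)
  (M_HALT, evClear) → (M_NAV, spin_cw)  ← event matches
  (M_HALT, evContact) → (M_HALT, lamp_flash)
  (M_HALT, evError) → (M_HALT, spin_cw)
event = evClear selects (M_NAV, spin_cw)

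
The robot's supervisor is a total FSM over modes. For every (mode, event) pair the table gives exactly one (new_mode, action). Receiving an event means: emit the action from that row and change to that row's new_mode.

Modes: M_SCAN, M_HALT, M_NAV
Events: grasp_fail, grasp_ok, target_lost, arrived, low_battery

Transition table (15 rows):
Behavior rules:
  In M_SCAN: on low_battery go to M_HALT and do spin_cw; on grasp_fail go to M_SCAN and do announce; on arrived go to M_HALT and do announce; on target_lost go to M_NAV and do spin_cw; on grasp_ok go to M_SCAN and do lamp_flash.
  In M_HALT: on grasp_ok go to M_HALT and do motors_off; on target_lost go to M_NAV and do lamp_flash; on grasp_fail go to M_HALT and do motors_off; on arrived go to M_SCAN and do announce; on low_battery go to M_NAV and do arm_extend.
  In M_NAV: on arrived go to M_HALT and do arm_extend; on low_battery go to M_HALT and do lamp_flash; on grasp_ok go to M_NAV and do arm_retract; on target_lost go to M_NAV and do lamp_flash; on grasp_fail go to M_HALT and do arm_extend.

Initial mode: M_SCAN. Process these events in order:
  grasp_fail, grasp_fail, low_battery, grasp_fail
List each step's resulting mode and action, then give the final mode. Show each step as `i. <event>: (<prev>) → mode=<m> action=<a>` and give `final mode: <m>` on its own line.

1. grasp_fail: (M_SCAN) → mode=M_SCAN action=announce
2. grasp_fail: (M_SCAN) → mode=M_SCAN action=announce
3. low_battery: (M_SCAN) → mode=M_HALT action=spin_cw
4. grasp_fail: (M_HALT) → mode=M_HALT action=motors_off

final mode: M_HALT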